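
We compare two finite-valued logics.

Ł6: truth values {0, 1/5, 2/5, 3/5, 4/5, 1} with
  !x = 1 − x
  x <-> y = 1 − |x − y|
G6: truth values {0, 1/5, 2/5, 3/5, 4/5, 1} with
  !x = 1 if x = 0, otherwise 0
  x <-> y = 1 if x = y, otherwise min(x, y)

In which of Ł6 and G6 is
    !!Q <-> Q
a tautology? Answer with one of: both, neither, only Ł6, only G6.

In Ł6: every assignment gives 1 — tautology.
In G6: at Q = 1/5 the value is 1/5 — not a tautology.

only Ł6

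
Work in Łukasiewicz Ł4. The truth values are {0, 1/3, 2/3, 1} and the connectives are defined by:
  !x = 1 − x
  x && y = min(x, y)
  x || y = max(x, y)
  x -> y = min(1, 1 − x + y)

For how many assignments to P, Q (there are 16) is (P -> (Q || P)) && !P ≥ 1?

4

P = 0, Q = 0 ↦ 1  ≥
P = 0, Q = 1/3 ↦ 1  ≥
P = 0, Q = 2/3 ↦ 1  ≥
P = 0, Q = 1 ↦ 1  ≥
P = 1/3, Q = 0 ↦ 2/3  <
P = 1/3, Q = 1/3 ↦ 2/3  <
P = 1/3, Q = 2/3 ↦ 2/3  <
P = 1/3, Q = 1 ↦ 2/3  <
P = 2/3, Q = 0 ↦ 1/3  <
P = 2/3, Q = 1/3 ↦ 1/3  <
P = 2/3, Q = 2/3 ↦ 1/3  <
P = 2/3, Q = 1 ↦ 1/3  <
P = 1, Q = 0 ↦ 0  <
P = 1, Q = 1/3 ↦ 0  <
P = 1, Q = 2/3 ↦ 0  <
P = 1, Q = 1 ↦ 0  <
So 4 of the 16 assignments meet the threshold.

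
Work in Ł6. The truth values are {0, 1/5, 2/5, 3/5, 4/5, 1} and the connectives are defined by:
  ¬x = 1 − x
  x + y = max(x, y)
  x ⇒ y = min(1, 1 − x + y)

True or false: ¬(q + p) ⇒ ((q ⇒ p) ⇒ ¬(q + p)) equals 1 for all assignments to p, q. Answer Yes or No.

At p = 0, q = 4/5, for instance:
q + p = 4/5 + 0 = 4/5
¬(q + p) = ¬4/5 = 1/5
q ⇒ p = 4/5 ⇒ 0 = 1/5
(q ⇒ p) ⇒ ¬(q + p) = 1/5 ⇒ 1/5 = 1
¬(q + p) ⇒ ((q ⇒ p) ⇒ ¬(q + p)) = 1/5 ⇒ 1 = 1
and checking the remaining 35 assignments likewise gives ≥ 1 in every case.

Yes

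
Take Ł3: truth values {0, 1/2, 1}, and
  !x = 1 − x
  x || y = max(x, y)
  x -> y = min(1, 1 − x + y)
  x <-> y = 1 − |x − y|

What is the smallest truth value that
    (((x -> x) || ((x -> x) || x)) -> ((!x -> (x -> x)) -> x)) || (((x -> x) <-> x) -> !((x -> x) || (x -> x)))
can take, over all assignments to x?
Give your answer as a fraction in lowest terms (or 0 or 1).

Take x = 1/2:
x -> x = 1/2 -> 1/2 = 1
x -> x = 1/2 -> 1/2 = 1
(x -> x) || x = 1 || 1/2 = 1
(x -> x) || ((x -> x) || x) = 1 || 1 = 1
!x = !1/2 = 1/2
x -> x = 1/2 -> 1/2 = 1
!x -> (x -> x) = 1/2 -> 1 = 1
(!x -> (x -> x)) -> x = 1 -> 1/2 = 1/2
((x -> x) || ((x -> x) || x)) -> ((!x -> (x -> x)) -> x) = 1 -> 1/2 = 1/2
x -> x = 1/2 -> 1/2 = 1
(x -> x) <-> x = 1 <-> 1/2 = 1/2
x -> x = 1/2 -> 1/2 = 1
x -> x = 1/2 -> 1/2 = 1
(x -> x) || (x -> x) = 1 || 1 = 1
!((x -> x) || (x -> x)) = !1 = 0
((x -> x) <-> x) -> !((x -> x) || (x -> x)) = 1/2 -> 0 = 1/2
(((x -> x) || ((x -> x) || x)) -> ((!x -> (x -> x)) -> x)) || (((x -> x) <-> x) -> !((x -> x) || (x -> x))) = 1/2 || 1/2 = 1/2
No assignment yields a value below 1/2, so this is the minimum.

1/2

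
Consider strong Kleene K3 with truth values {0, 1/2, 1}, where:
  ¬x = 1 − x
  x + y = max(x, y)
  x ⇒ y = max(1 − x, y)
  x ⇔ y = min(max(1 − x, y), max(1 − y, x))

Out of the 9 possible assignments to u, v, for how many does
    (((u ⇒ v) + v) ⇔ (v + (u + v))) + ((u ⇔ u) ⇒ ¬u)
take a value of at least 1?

5

u = 0, v = 0 ↦ 1  ≥
u = 0, v = 1/2 ↦ 1  ≥
u = 0, v = 1 ↦ 1  ≥
u = 1/2, v = 0 ↦ 1/2  <
u = 1/2, v = 1/2 ↦ 1/2  <
u = 1/2, v = 1 ↦ 1  ≥
u = 1, v = 0 ↦ 0  <
u = 1, v = 1/2 ↦ 1/2  <
u = 1, v = 1 ↦ 1  ≥
So 5 of the 9 assignments meet the threshold.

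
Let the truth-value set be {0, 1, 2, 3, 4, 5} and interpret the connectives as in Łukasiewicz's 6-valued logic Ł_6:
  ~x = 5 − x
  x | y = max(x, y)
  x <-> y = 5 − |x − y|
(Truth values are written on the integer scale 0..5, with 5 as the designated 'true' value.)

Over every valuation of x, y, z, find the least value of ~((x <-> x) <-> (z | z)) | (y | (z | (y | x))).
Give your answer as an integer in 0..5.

3

Take x = 0, y = 0, z = 2:
x <-> x = 0 <-> 0 = 5
z | z = 2 | 2 = 2
(x <-> x) <-> (z | z) = 5 <-> 2 = 2
~((x <-> x) <-> (z | z)) = ~2 = 3
y | x = 0 | 0 = 0
z | (y | x) = 2 | 0 = 2
y | (z | (y | x)) = 0 | 2 = 2
~((x <-> x) <-> (z | z)) | (y | (z | (y | x))) = 3 | 2 = 3
No assignment yields a value below 3, so this is the minimum.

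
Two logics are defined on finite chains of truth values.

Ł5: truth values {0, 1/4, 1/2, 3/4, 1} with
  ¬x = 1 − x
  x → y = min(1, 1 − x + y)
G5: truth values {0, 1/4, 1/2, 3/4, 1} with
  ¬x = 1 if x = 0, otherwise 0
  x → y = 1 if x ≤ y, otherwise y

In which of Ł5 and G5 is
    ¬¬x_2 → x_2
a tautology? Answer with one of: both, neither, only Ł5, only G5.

only Ł5

In Ł5: every assignment gives 1 — tautology.
In G5: at x_2 = 1/4 the value is 1/4 — not a tautology.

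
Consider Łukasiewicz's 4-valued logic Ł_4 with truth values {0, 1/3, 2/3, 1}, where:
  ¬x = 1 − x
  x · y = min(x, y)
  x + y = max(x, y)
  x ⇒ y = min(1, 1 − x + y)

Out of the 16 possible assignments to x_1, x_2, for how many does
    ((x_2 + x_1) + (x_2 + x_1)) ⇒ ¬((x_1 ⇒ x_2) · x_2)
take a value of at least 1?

7

x_1 = 0, x_2 = 0 ↦ 1  ≥
x_1 = 0, x_2 = 1/3 ↦ 1  ≥
x_1 = 0, x_2 = 2/3 ↦ 2/3  <
x_1 = 0, x_2 = 1 ↦ 0  <
x_1 = 1/3, x_2 = 0 ↦ 1  ≥
x_1 = 1/3, x_2 = 1/3 ↦ 1  ≥
x_1 = 1/3, x_2 = 2/3 ↦ 2/3  <
x_1 = 1/3, x_2 = 1 ↦ 0  <
x_1 = 2/3, x_2 = 0 ↦ 1  ≥
x_1 = 2/3, x_2 = 1/3 ↦ 1  ≥
x_1 = 2/3, x_2 = 2/3 ↦ 2/3  <
x_1 = 2/3, x_2 = 1 ↦ 0  <
x_1 = 1, x_2 = 0 ↦ 1  ≥
x_1 = 1, x_2 = 1/3 ↦ 2/3  <
x_1 = 1, x_2 = 2/3 ↦ 1/3  <
x_1 = 1, x_2 = 1 ↦ 0  <
So 7 of the 16 assignments meet the threshold.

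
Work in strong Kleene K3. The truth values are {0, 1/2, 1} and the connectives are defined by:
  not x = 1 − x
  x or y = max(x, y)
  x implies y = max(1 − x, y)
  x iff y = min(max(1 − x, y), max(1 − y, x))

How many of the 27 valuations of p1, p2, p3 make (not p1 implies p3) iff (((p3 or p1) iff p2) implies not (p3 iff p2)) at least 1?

7

value 1: 7 assignments (counts)
value 1/2: 16 assignments
value 0: 4 assignments
So 7 of the 27 assignments meet the threshold.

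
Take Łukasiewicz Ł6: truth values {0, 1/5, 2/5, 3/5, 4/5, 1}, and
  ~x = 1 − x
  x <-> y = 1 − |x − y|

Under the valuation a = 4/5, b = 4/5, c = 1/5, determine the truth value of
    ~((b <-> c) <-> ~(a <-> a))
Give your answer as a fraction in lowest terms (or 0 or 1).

2/5

b <-> c = 4/5 <-> 1/5 = 2/5
a <-> a = 4/5 <-> 4/5 = 1
~(a <-> a) = ~1 = 0
(b <-> c) <-> ~(a <-> a) = 2/5 <-> 0 = 3/5
~((b <-> c) <-> ~(a <-> a)) = ~3/5 = 2/5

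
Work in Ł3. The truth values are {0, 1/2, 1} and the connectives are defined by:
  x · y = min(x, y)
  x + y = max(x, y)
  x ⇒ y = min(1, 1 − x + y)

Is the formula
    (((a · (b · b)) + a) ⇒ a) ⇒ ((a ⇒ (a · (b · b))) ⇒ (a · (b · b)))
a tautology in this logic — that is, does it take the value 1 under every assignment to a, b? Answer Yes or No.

No

Counterexample: take a = 0, b = 0.
b · b = 0 · 0 = 0
a · (b · b) = 0 · 0 = 0
(a · (b · b)) + a = 0 + 0 = 0
((a · (b · b)) + a) ⇒ a = 0 ⇒ 0 = 1
b · b = 0 · 0 = 0
a · (b · b) = 0 · 0 = 0
a ⇒ (a · (b · b)) = 0 ⇒ 0 = 1
b · b = 0 · 0 = 0
a · (b · b) = 0 · 0 = 0
(a ⇒ (a · (b · b))) ⇒ (a · (b · b)) = 1 ⇒ 0 = 0
(((a · (b · b)) + a) ⇒ a) ⇒ ((a ⇒ (a · (b · b))) ⇒ (a · (b · b))) = 1 ⇒ 0 = 0
This gives 0 ≠ 1.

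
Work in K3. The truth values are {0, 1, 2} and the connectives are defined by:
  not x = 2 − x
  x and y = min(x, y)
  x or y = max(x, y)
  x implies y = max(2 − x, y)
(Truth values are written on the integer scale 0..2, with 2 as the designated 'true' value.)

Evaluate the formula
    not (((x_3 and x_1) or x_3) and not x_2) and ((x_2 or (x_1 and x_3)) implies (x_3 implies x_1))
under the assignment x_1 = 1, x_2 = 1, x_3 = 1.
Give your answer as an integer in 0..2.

x_3 and x_1 = 1 and 1 = 1
(x_3 and x_1) or x_3 = 1 or 1 = 1
not x_2 = not 1 = 1
((x_3 and x_1) or x_3) and not x_2 = 1 and 1 = 1
not (((x_3 and x_1) or x_3) and not x_2) = not 1 = 1
x_1 and x_3 = 1 and 1 = 1
x_2 or (x_1 and x_3) = 1 or 1 = 1
x_3 implies x_1 = 1 implies 1 = 1
(x_2 or (x_1 and x_3)) implies (x_3 implies x_1) = 1 implies 1 = 1
not (((x_3 and x_1) or x_3) and not x_2) and ((x_2 or (x_1 and x_3)) implies (x_3 implies x_1)) = 1 and 1 = 1

1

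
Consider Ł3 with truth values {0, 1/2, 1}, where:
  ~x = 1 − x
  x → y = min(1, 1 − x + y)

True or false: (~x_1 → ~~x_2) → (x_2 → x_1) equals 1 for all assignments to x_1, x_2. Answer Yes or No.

Counterexample: take x_1 = 0, x_2 = 1.
~x_1 = ~0 = 1
~x_2 = ~1 = 0
~~x_2 = ~0 = 1
~x_1 → ~~x_2 = 1 → 1 = 1
x_2 → x_1 = 1 → 0 = 0
(~x_1 → ~~x_2) → (x_2 → x_1) = 1 → 0 = 0
This gives 0 ≠ 1.

No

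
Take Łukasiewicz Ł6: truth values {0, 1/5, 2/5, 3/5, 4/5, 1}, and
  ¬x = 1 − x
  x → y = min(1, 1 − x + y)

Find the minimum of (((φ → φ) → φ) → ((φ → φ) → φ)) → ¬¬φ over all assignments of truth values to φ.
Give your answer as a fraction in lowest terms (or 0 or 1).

0

Take φ = 0:
φ → φ = 0 → 0 = 1
(φ → φ) → φ = 1 → 0 = 0
φ → φ = 0 → 0 = 1
(φ → φ) → φ = 1 → 0 = 0
((φ → φ) → φ) → ((φ → φ) → φ) = 0 → 0 = 1
¬φ = ¬0 = 1
¬¬φ = ¬1 = 0
(((φ → φ) → φ) → ((φ → φ) → φ)) → ¬¬φ = 1 → 0 = 0
No assignment yields a value below 0, so this is the minimum.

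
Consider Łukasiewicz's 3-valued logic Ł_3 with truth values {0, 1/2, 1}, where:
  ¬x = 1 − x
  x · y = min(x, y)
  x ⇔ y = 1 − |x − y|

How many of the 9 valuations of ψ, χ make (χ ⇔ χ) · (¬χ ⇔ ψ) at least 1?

3

ψ = 0, χ = 0 ↦ 0  <
ψ = 0, χ = 1/2 ↦ 1/2  <
ψ = 0, χ = 1 ↦ 1  ≥
ψ = 1/2, χ = 0 ↦ 1/2  <
ψ = 1/2, χ = 1/2 ↦ 1  ≥
ψ = 1/2, χ = 1 ↦ 1/2  <
ψ = 1, χ = 0 ↦ 1  ≥
ψ = 1, χ = 1/2 ↦ 1/2  <
ψ = 1, χ = 1 ↦ 0  <
So 3 of the 9 assignments meet the threshold.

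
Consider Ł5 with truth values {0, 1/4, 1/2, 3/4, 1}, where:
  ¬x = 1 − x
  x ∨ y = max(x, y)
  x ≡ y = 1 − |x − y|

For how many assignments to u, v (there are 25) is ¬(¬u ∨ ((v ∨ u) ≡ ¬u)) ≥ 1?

5

value 1: 5 assignments (counts)
value 3/4: 1 assignment
value 1/2: 5 assignments
value 1/4: 5 assignments
value 0: 9 assignments
So 5 of the 25 assignments meet the threshold.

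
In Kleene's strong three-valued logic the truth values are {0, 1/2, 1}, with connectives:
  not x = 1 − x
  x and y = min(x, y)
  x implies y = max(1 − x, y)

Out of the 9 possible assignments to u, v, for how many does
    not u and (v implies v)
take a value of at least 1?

u = 0, v = 0 ↦ 1  ≥
u = 0, v = 1/2 ↦ 1/2  <
u = 0, v = 1 ↦ 1  ≥
u = 1/2, v = 0 ↦ 1/2  <
u = 1/2, v = 1/2 ↦ 1/2  <
u = 1/2, v = 1 ↦ 1/2  <
u = 1, v = 0 ↦ 0  <
u = 1, v = 1/2 ↦ 0  <
u = 1, v = 1 ↦ 0  <
So 2 of the 9 assignments meet the threshold.

2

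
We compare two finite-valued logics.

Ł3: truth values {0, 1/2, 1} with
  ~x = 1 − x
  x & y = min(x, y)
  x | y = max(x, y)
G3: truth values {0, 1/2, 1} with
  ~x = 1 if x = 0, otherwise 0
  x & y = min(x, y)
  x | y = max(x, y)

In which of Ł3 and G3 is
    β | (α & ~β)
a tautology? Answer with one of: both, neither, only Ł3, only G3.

In Ł3: at α = 0, β = 0 the value is 0 — not a tautology.
In G3: at α = 0, β = 0 the value is 0 — not a tautology.

neither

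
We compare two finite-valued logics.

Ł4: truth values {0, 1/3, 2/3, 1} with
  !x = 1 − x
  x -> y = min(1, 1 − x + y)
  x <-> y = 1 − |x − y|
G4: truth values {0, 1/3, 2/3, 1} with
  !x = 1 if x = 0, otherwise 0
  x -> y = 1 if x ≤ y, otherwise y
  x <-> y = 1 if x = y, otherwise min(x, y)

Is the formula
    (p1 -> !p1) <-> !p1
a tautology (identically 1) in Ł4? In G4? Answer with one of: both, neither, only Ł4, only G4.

only G4

In Ł4: at p1 = 1/3 the value is 2/3 — not a tautology.
In G4: every assignment gives 1 — tautology.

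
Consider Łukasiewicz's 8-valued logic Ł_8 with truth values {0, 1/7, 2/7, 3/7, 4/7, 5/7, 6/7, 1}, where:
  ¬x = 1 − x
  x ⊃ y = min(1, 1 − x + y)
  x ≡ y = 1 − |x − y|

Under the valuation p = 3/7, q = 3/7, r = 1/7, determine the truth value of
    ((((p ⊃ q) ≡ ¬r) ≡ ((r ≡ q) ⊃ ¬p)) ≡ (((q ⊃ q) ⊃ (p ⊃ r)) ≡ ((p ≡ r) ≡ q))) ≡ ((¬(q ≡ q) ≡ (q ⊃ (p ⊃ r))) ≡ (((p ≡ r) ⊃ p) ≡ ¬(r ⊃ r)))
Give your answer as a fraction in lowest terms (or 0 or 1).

5/7

p ⊃ q = 3/7 ⊃ 3/7 = 1
¬r = ¬1/7 = 6/7
(p ⊃ q) ≡ ¬r = 1 ≡ 6/7 = 6/7
r ≡ q = 1/7 ≡ 3/7 = 5/7
¬p = ¬3/7 = 4/7
(r ≡ q) ⊃ ¬p = 5/7 ⊃ 4/7 = 6/7
((p ⊃ q) ≡ ¬r) ≡ ((r ≡ q) ⊃ ¬p) = 6/7 ≡ 6/7 = 1
q ⊃ q = 3/7 ⊃ 3/7 = 1
p ⊃ r = 3/7 ⊃ 1/7 = 5/7
(q ⊃ q) ⊃ (p ⊃ r) = 1 ⊃ 5/7 = 5/7
p ≡ r = 3/7 ≡ 1/7 = 5/7
(p ≡ r) ≡ q = 5/7 ≡ 3/7 = 5/7
((q ⊃ q) ⊃ (p ⊃ r)) ≡ ((p ≡ r) ≡ q) = 5/7 ≡ 5/7 = 1
(((p ⊃ q) ≡ ¬r) ≡ ((r ≡ q) ⊃ ¬p)) ≡ (((q ⊃ q) ⊃ (p ⊃ r)) ≡ ((p ≡ r) ≡ q)) = 1 ≡ 1 = 1
q ≡ q = 3/7 ≡ 3/7 = 1
¬(q ≡ q) = ¬1 = 0
p ⊃ r = 3/7 ⊃ 1/7 = 5/7
q ⊃ (p ⊃ r) = 3/7 ⊃ 5/7 = 1
¬(q ≡ q) ≡ (q ⊃ (p ⊃ r)) = 0 ≡ 1 = 0
p ≡ r = 3/7 ≡ 1/7 = 5/7
(p ≡ r) ⊃ p = 5/7 ⊃ 3/7 = 5/7
r ⊃ r = 1/7 ⊃ 1/7 = 1
¬(r ⊃ r) = ¬1 = 0
((p ≡ r) ⊃ p) ≡ ¬(r ⊃ r) = 5/7 ≡ 0 = 2/7
(¬(q ≡ q) ≡ (q ⊃ (p ⊃ r))) ≡ (((p ≡ r) ⊃ p) ≡ ¬(r ⊃ r)) = 0 ≡ 2/7 = 5/7
((((p ⊃ q) ≡ ¬r) ≡ ((r ≡ q) ⊃ ¬p)) ≡ (((q ⊃ q) ⊃ (p ⊃ r)) ≡ ((p ≡ r) ≡ q))) ≡ ((¬(q ≡ q) ≡ (q ⊃ (p ⊃ r))) ≡ (((p ≡ r) ⊃ p) ≡ ¬(r ⊃ r))) = 1 ≡ 5/7 = 5/7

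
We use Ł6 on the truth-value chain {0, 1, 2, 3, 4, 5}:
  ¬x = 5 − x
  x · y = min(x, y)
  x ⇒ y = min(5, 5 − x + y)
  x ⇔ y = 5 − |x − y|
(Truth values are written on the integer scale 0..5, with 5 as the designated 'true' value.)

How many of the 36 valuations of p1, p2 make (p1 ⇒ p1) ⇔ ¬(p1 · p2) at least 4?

20

value 5: 11 assignments (counts)
value 4: 9 assignments (counts)
value 3: 7 assignments
value 2: 5 assignments
value 1: 3 assignments
value 0: 1 assignment
So 20 of the 36 assignments meet the threshold.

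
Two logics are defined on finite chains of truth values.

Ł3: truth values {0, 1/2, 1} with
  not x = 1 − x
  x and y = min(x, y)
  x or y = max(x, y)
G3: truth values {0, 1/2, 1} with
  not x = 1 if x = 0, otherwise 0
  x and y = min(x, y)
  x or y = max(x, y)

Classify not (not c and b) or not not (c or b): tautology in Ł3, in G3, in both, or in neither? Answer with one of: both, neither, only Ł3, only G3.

only G3

In Ł3: at b = 1/2, c = 0 the value is 1/2 — not a tautology.
In G3: every assignment gives 1 — tautology.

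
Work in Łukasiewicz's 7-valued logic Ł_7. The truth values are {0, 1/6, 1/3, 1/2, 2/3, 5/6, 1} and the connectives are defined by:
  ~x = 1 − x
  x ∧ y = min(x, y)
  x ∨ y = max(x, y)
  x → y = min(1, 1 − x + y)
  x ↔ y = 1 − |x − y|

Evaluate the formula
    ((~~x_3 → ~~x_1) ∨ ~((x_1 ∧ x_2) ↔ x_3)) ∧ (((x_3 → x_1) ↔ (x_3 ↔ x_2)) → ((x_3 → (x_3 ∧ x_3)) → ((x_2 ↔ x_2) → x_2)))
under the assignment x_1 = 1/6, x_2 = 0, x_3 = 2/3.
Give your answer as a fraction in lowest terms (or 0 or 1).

1/6

~x_3 = ~2/3 = 1/3
~~x_3 = ~1/3 = 2/3
~x_1 = ~1/6 = 5/6
~~x_1 = ~5/6 = 1/6
~~x_3 → ~~x_1 = 2/3 → 1/6 = 1/2
x_1 ∧ x_2 = 1/6 ∧ 0 = 0
(x_1 ∧ x_2) ↔ x_3 = 0 ↔ 2/3 = 1/3
~((x_1 ∧ x_2) ↔ x_3) = ~1/3 = 2/3
(~~x_3 → ~~x_1) ∨ ~((x_1 ∧ x_2) ↔ x_3) = 1/2 ∨ 2/3 = 2/3
x_3 → x_1 = 2/3 → 1/6 = 1/2
x_3 ↔ x_2 = 2/3 ↔ 0 = 1/3
(x_3 → x_1) ↔ (x_3 ↔ x_2) = 1/2 ↔ 1/3 = 5/6
x_3 ∧ x_3 = 2/3 ∧ 2/3 = 2/3
x_3 → (x_3 ∧ x_3) = 2/3 → 2/3 = 1
x_2 ↔ x_2 = 0 ↔ 0 = 1
(x_2 ↔ x_2) → x_2 = 1 → 0 = 0
(x_3 → (x_3 ∧ x_3)) → ((x_2 ↔ x_2) → x_2) = 1 → 0 = 0
((x_3 → x_1) ↔ (x_3 ↔ x_2)) → ((x_3 → (x_3 ∧ x_3)) → ((x_2 ↔ x_2) → x_2)) = 5/6 → 0 = 1/6
((~~x_3 → ~~x_1) ∨ ~((x_1 ∧ x_2) ↔ x_3)) ∧ (((x_3 → x_1) ↔ (x_3 ↔ x_2)) → ((x_3 → (x_3 ∧ x_3)) → ((x_2 ↔ x_2) → x_2))) = 2/3 ∧ 1/6 = 1/6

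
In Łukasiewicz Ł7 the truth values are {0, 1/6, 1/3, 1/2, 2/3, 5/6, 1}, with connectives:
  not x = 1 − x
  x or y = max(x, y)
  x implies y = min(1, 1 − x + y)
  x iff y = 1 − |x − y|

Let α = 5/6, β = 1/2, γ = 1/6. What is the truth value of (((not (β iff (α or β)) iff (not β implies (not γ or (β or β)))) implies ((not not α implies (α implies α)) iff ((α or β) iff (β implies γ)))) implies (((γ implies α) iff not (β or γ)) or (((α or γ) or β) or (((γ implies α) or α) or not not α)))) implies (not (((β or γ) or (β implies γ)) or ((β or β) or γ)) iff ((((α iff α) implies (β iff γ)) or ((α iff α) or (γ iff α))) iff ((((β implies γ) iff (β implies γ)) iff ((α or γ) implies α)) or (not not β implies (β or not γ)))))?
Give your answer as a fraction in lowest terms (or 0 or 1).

1/3

α or β = 5/6 or 1/2 = 5/6
β iff (α or β) = 1/2 iff 5/6 = 2/3
not (β iff (α or β)) = not 2/3 = 1/3
not β = not 1/2 = 1/2
not γ = not 1/6 = 5/6
β or β = 1/2 or 1/2 = 1/2
not γ or (β or β) = 5/6 or 1/2 = 5/6
not β implies (not γ or (β or β)) = 1/2 implies 5/6 = 1
not (β iff (α or β)) iff (not β implies (not γ or (β or β))) = 1/3 iff 1 = 1/3
not α = not 5/6 = 1/6
not not α = not 1/6 = 5/6
α implies α = 5/6 implies 5/6 = 1
not not α implies (α implies α) = 5/6 implies 1 = 1
α or β = 5/6 or 1/2 = 5/6
β implies γ = 1/2 implies 1/6 = 2/3
(α or β) iff (β implies γ) = 5/6 iff 2/3 = 5/6
(not not α implies (α implies α)) iff ((α or β) iff (β implies γ)) = 1 iff 5/6 = 5/6
(not (β iff (α or β)) iff (not β implies (not γ or (β or β)))) implies ((not not α implies (α implies α)) iff ((α or β) iff (β implies γ))) = 1/3 implies 5/6 = 1
γ implies α = 1/6 implies 5/6 = 1
β or γ = 1/2 or 1/6 = 1/2
not (β or γ) = not 1/2 = 1/2
(γ implies α) iff not (β or γ) = 1 iff 1/2 = 1/2
α or γ = 5/6 or 1/6 = 5/6
(α or γ) or β = 5/6 or 1/2 = 5/6
γ implies α = 1/6 implies 5/6 = 1
(γ implies α) or α = 1 or 5/6 = 1
not α = not 5/6 = 1/6
not not α = not 1/6 = 5/6
((γ implies α) or α) or not not α = 1 or 5/6 = 1
((α or γ) or β) or (((γ implies α) or α) or not not α) = 5/6 or 1 = 1
((γ implies α) iff not (β or γ)) or (((α or γ) or β) or (((γ implies α) or α) or not not α)) = 1/2 or 1 = 1
((not (β iff (α or β)) iff (not β implies (not γ or (β or β)))) implies ((not not α implies (α implies α)) iff ((α or β) iff (β implies γ)))) implies (((γ implies α) iff not (β or γ)) or (((α or γ) or β) or (((γ implies α) or α) or not not α))) = 1 implies 1 = 1
β or γ = 1/2 or 1/6 = 1/2
β implies γ = 1/2 implies 1/6 = 2/3
(β or γ) or (β implies γ) = 1/2 or 2/3 = 2/3
β or β = 1/2 or 1/2 = 1/2
(β or β) or γ = 1/2 or 1/6 = 1/2
((β or γ) or (β implies γ)) or ((β or β) or γ) = 2/3 or 1/2 = 2/3
not (((β or γ) or (β implies γ)) or ((β or β) or γ)) = not 2/3 = 1/3
α iff α = 5/6 iff 5/6 = 1
β iff γ = 1/2 iff 1/6 = 2/3
(α iff α) implies (β iff γ) = 1 implies 2/3 = 2/3
α iff α = 5/6 iff 5/6 = 1
γ iff α = 1/6 iff 5/6 = 1/3
(α iff α) or (γ iff α) = 1 or 1/3 = 1
((α iff α) implies (β iff γ)) or ((α iff α) or (γ iff α)) = 2/3 or 1 = 1
β implies γ = 1/2 implies 1/6 = 2/3
β implies γ = 1/2 implies 1/6 = 2/3
(β implies γ) iff (β implies γ) = 2/3 iff 2/3 = 1
α or γ = 5/6 or 1/6 = 5/6
(α or γ) implies α = 5/6 implies 5/6 = 1
((β implies γ) iff (β implies γ)) iff ((α or γ) implies α) = 1 iff 1 = 1
not β = not 1/2 = 1/2
not not β = not 1/2 = 1/2
not γ = not 1/6 = 5/6
β or not γ = 1/2 or 5/6 = 5/6
not not β implies (β or not γ) = 1/2 implies 5/6 = 1
(((β implies γ) iff (β implies γ)) iff ((α or γ) implies α)) or (not not β implies (β or not γ)) = 1 or 1 = 1
(((α iff α) implies (β iff γ)) or ((α iff α) or (γ iff α))) iff ((((β implies γ) iff (β implies γ)) iff ((α or γ) implies α)) or (not not β implies (β or not γ))) = 1 iff 1 = 1
not (((β or γ) or (β implies γ)) or ((β or β) or γ)) iff ((((α iff α) implies (β iff γ)) or ((α iff α) or (γ iff α))) iff ((((β implies γ) iff (β implies γ)) iff ((α or γ) implies α)) or (not not β implies (β or not γ)))) = 1/3 iff 1 = 1/3
(((not (β iff (α or β)) iff (not β implies (not γ or (β or β)))) implies ((not not α implies (α implies α)) iff ((α or β) iff (β implies γ)))) implies (((γ implies α) iff not (β or γ)) or (((α or γ) or β) or (((γ implies α) or α) or not not α)))) implies (not (((β or γ) or (β implies γ)) or ((β or β) or γ)) iff ((((α iff α) implies (β iff γ)) or ((α iff α) or (γ iff α))) iff ((((β implies γ) iff (β implies γ)) iff ((α or γ) implies α)) or (not not β implies (β or not γ))))) = 1 implies 1/3 = 1/3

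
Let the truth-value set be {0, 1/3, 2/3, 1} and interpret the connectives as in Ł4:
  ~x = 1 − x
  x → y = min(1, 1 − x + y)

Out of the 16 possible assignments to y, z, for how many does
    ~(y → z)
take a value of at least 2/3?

y = 0, z = 0 ↦ 0  <
y = 0, z = 1/3 ↦ 0  <
y = 0, z = 2/3 ↦ 0  <
y = 0, z = 1 ↦ 0  <
y = 1/3, z = 0 ↦ 1/3  <
y = 1/3, z = 1/3 ↦ 0  <
y = 1/3, z = 2/3 ↦ 0  <
y = 1/3, z = 1 ↦ 0  <
y = 2/3, z = 0 ↦ 2/3  ≥
y = 2/3, z = 1/3 ↦ 1/3  <
y = 2/3, z = 2/3 ↦ 0  <
y = 2/3, z = 1 ↦ 0  <
y = 1, z = 0 ↦ 1  ≥
y = 1, z = 1/3 ↦ 2/3  ≥
y = 1, z = 2/3 ↦ 1/3  <
y = 1, z = 1 ↦ 0  <
So 3 of the 16 assignments meet the threshold.

3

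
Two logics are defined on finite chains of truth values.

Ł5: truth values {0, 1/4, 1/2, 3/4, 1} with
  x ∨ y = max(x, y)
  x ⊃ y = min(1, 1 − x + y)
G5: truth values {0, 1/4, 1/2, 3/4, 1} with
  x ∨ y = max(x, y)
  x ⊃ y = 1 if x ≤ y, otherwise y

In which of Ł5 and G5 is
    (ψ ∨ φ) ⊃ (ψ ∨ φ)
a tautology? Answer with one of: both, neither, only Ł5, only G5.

both

In Ł5: every assignment gives 1 — tautology.
In G5: every assignment gives 1 — tautology.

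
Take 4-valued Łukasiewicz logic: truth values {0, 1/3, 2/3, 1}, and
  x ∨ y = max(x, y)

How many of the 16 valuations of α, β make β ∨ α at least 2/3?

12

α = 0, β = 0 ↦ 0  <
α = 0, β = 1/3 ↦ 1/3  <
α = 0, β = 2/3 ↦ 2/3  ≥
α = 0, β = 1 ↦ 1  ≥
α = 1/3, β = 0 ↦ 1/3  <
α = 1/3, β = 1/3 ↦ 1/3  <
α = 1/3, β = 2/3 ↦ 2/3  ≥
α = 1/3, β = 1 ↦ 1  ≥
α = 2/3, β = 0 ↦ 2/3  ≥
α = 2/3, β = 1/3 ↦ 2/3  ≥
α = 2/3, β = 2/3 ↦ 2/3  ≥
α = 2/3, β = 1 ↦ 1  ≥
α = 1, β = 0 ↦ 1  ≥
α = 1, β = 1/3 ↦ 1  ≥
α = 1, β = 2/3 ↦ 1  ≥
α = 1, β = 1 ↦ 1  ≥
So 12 of the 16 assignments meet the threshold.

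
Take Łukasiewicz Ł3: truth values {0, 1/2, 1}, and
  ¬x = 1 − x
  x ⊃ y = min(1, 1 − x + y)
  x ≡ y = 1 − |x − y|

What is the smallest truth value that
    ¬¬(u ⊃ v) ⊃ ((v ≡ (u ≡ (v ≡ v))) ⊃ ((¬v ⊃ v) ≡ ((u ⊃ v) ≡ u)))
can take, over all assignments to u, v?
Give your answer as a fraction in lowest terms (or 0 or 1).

Take u = 0, v = 1/2:
u ⊃ v = 0 ⊃ 1/2 = 1
¬(u ⊃ v) = ¬1 = 0
¬¬(u ⊃ v) = ¬0 = 1
v ≡ v = 1/2 ≡ 1/2 = 1
u ≡ (v ≡ v) = 0 ≡ 1 = 0
v ≡ (u ≡ (v ≡ v)) = 1/2 ≡ 0 = 1/2
¬v = ¬1/2 = 1/2
¬v ⊃ v = 1/2 ⊃ 1/2 = 1
u ⊃ v = 0 ⊃ 1/2 = 1
(u ⊃ v) ≡ u = 1 ≡ 0 = 0
(¬v ⊃ v) ≡ ((u ⊃ v) ≡ u) = 1 ≡ 0 = 0
(v ≡ (u ≡ (v ≡ v))) ⊃ ((¬v ⊃ v) ≡ ((u ⊃ v) ≡ u)) = 1/2 ⊃ 0 = 1/2
¬¬(u ⊃ v) ⊃ ((v ≡ (u ≡ (v ≡ v))) ⊃ ((¬v ⊃ v) ≡ ((u ⊃ v) ≡ u))) = 1 ⊃ 1/2 = 1/2
No assignment yields a value below 1/2, so this is the minimum.

1/2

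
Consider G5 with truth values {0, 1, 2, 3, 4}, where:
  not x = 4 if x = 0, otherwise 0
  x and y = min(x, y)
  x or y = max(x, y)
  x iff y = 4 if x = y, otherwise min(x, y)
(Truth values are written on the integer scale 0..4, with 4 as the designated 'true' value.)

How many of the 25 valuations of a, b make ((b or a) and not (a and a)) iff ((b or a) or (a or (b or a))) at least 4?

5

value 4: 5 assignments (counts)
value 0: 20 assignments
So 5 of the 25 assignments meet the threshold.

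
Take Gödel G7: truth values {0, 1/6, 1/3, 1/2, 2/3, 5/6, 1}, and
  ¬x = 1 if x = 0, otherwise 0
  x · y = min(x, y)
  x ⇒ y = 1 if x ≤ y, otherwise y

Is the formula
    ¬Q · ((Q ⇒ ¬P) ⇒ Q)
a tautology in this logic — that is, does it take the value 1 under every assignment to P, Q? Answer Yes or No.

No

Counterexample: take P = 0, Q = 0.
¬Q = ¬0 = 1
¬P = ¬0 = 1
Q ⇒ ¬P = 0 ⇒ 1 = 1
(Q ⇒ ¬P) ⇒ Q = 1 ⇒ 0 = 0
¬Q · ((Q ⇒ ¬P) ⇒ Q) = 1 · 0 = 0
This gives 0 ≠ 1.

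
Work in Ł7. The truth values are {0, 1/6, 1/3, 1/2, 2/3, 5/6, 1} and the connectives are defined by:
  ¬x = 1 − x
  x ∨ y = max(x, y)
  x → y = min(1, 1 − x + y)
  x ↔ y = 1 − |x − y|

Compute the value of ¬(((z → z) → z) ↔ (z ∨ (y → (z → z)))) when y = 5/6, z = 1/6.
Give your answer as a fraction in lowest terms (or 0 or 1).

5/6

z → z = 1/6 → 1/6 = 1
(z → z) → z = 1 → 1/6 = 1/6
z → z = 1/6 → 1/6 = 1
y → (z → z) = 5/6 → 1 = 1
z ∨ (y → (z → z)) = 1/6 ∨ 1 = 1
((z → z) → z) ↔ (z ∨ (y → (z → z))) = 1/6 ↔ 1 = 1/6
¬(((z → z) → z) ↔ (z ∨ (y → (z → z)))) = ¬1/6 = 5/6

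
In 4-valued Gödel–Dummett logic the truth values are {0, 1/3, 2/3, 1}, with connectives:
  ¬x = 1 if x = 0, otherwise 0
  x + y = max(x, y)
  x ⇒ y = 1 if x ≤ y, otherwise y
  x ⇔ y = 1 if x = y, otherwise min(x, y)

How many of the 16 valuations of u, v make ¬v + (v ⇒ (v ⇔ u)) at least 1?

10

u = 0, v = 0 ↦ 1  ≥
u = 0, v = 1/3 ↦ 0  <
u = 0, v = 2/3 ↦ 0  <
u = 0, v = 1 ↦ 0  <
u = 1/3, v = 0 ↦ 1  ≥
u = 1/3, v = 1/3 ↦ 1  ≥
u = 1/3, v = 2/3 ↦ 1/3  <
u = 1/3, v = 1 ↦ 1/3  <
u = 2/3, v = 0 ↦ 1  ≥
u = 2/3, v = 1/3 ↦ 1  ≥
u = 2/3, v = 2/3 ↦ 1  ≥
u = 2/3, v = 1 ↦ 2/3  <
u = 1, v = 0 ↦ 1  ≥
u = 1, v = 1/3 ↦ 1  ≥
u = 1, v = 2/3 ↦ 1  ≥
u = 1, v = 1 ↦ 1  ≥
So 10 of the 16 assignments meet the threshold.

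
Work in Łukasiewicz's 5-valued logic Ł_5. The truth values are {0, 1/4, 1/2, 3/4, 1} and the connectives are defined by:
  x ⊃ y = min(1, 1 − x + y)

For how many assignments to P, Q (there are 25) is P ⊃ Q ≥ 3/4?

19

value 1: 15 assignments (counts)
value 3/4: 4 assignments (counts)
value 1/2: 3 assignments
value 1/4: 2 assignments
value 0: 1 assignment
So 19 of the 25 assignments meet the threshold.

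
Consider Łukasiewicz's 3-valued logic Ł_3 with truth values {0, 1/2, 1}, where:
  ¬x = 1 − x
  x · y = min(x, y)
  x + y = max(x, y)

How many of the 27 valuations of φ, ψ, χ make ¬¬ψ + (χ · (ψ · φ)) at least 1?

value 1: 9 assignments (counts)
value 1/2: 9 assignments
value 0: 9 assignments
So 9 of the 27 assignments meet the threshold.

9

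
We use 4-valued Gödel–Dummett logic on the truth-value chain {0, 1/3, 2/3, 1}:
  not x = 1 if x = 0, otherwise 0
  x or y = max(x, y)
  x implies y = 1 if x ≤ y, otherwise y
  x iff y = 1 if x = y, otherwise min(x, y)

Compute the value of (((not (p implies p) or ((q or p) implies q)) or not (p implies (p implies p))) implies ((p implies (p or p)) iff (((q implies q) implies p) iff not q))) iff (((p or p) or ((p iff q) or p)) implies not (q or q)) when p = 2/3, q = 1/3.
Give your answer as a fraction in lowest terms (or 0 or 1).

p implies p = 2/3 implies 2/3 = 1
not (p implies p) = not 1 = 0
q or p = 1/3 or 2/3 = 2/3
(q or p) implies q = 2/3 implies 1/3 = 1/3
not (p implies p) or ((q or p) implies q) = 0 or 1/3 = 1/3
p implies p = 2/3 implies 2/3 = 1
p implies (p implies p) = 2/3 implies 1 = 1
not (p implies (p implies p)) = not 1 = 0
(not (p implies p) or ((q or p) implies q)) or not (p implies (p implies p)) = 1/3 or 0 = 1/3
p or p = 2/3 or 2/3 = 2/3
p implies (p or p) = 2/3 implies 2/3 = 1
q implies q = 1/3 implies 1/3 = 1
(q implies q) implies p = 1 implies 2/3 = 2/3
not q = not 1/3 = 0
((q implies q) implies p) iff not q = 2/3 iff 0 = 0
(p implies (p or p)) iff (((q implies q) implies p) iff not q) = 1 iff 0 = 0
((not (p implies p) or ((q or p) implies q)) or not (p implies (p implies p))) implies ((p implies (p or p)) iff (((q implies q) implies p) iff not q)) = 1/3 implies 0 = 0
p or p = 2/3 or 2/3 = 2/3
p iff q = 2/3 iff 1/3 = 1/3
(p iff q) or p = 1/3 or 2/3 = 2/3
(p or p) or ((p iff q) or p) = 2/3 or 2/3 = 2/3
q or q = 1/3 or 1/3 = 1/3
not (q or q) = not 1/3 = 0
((p or p) or ((p iff q) or p)) implies not (q or q) = 2/3 implies 0 = 0
(((not (p implies p) or ((q or p) implies q)) or not (p implies (p implies p))) implies ((p implies (p or p)) iff (((q implies q) implies p) iff not q))) iff (((p or p) or ((p iff q) or p)) implies not (q or q)) = 0 iff 0 = 1

1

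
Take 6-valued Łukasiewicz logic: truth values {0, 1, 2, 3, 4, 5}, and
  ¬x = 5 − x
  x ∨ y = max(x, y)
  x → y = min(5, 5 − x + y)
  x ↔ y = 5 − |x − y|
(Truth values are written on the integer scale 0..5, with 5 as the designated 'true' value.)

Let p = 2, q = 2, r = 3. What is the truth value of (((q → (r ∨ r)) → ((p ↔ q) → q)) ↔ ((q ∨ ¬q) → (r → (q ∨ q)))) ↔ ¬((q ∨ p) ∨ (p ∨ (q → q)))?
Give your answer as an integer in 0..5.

3

r ∨ r = 3 ∨ 3 = 3
q → (r ∨ r) = 2 → 3 = 5
p ↔ q = 2 ↔ 2 = 5
(p ↔ q) → q = 5 → 2 = 2
(q → (r ∨ r)) → ((p ↔ q) → q) = 5 → 2 = 2
¬q = ¬2 = 3
q ∨ ¬q = 2 ∨ 3 = 3
q ∨ q = 2 ∨ 2 = 2
r → (q ∨ q) = 3 → 2 = 4
(q ∨ ¬q) → (r → (q ∨ q)) = 3 → 4 = 5
((q → (r ∨ r)) → ((p ↔ q) → q)) ↔ ((q ∨ ¬q) → (r → (q ∨ q))) = 2 ↔ 5 = 2
q ∨ p = 2 ∨ 2 = 2
q → q = 2 → 2 = 5
p ∨ (q → q) = 2 ∨ 5 = 5
(q ∨ p) ∨ (p ∨ (q → q)) = 2 ∨ 5 = 5
¬((q ∨ p) ∨ (p ∨ (q → q))) = ¬5 = 0
(((q → (r ∨ r)) → ((p ↔ q) → q)) ↔ ((q ∨ ¬q) → (r → (q ∨ q)))) ↔ ¬((q ∨ p) ∨ (p ∨ (q → q))) = 2 ↔ 0 = 3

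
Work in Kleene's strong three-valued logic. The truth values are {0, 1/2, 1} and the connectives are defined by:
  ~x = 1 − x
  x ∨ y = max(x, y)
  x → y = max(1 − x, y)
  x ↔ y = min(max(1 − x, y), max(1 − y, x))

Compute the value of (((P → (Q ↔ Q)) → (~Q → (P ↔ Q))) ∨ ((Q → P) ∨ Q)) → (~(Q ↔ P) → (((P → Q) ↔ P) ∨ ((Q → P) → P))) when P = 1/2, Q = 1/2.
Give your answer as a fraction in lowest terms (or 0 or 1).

1/2

Q ↔ Q = 1/2 ↔ 1/2 = 1/2
P → (Q ↔ Q) = 1/2 → 1/2 = 1/2
~Q = ~1/2 = 1/2
P ↔ Q = 1/2 ↔ 1/2 = 1/2
~Q → (P ↔ Q) = 1/2 → 1/2 = 1/2
(P → (Q ↔ Q)) → (~Q → (P ↔ Q)) = 1/2 → 1/2 = 1/2
Q → P = 1/2 → 1/2 = 1/2
(Q → P) ∨ Q = 1/2 ∨ 1/2 = 1/2
((P → (Q ↔ Q)) → (~Q → (P ↔ Q))) ∨ ((Q → P) ∨ Q) = 1/2 ∨ 1/2 = 1/2
Q ↔ P = 1/2 ↔ 1/2 = 1/2
~(Q ↔ P) = ~1/2 = 1/2
P → Q = 1/2 → 1/2 = 1/2
(P → Q) ↔ P = 1/2 ↔ 1/2 = 1/2
Q → P = 1/2 → 1/2 = 1/2
(Q → P) → P = 1/2 → 1/2 = 1/2
((P → Q) ↔ P) ∨ ((Q → P) → P) = 1/2 ∨ 1/2 = 1/2
~(Q ↔ P) → (((P → Q) ↔ P) ∨ ((Q → P) → P)) = 1/2 → 1/2 = 1/2
(((P → (Q ↔ Q)) → (~Q → (P ↔ Q))) ∨ ((Q → P) ∨ Q)) → (~(Q ↔ P) → (((P → Q) ↔ P) ∨ ((Q → P) → P))) = 1/2 → 1/2 = 1/2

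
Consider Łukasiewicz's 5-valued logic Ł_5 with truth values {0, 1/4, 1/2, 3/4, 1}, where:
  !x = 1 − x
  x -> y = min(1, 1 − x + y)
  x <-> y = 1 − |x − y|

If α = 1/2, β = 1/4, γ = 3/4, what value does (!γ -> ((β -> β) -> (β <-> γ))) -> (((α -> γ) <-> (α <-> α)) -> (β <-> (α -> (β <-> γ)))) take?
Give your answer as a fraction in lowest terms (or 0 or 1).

1/4

!γ = !3/4 = 1/4
β -> β = 1/4 -> 1/4 = 1
β <-> γ = 1/4 <-> 3/4 = 1/2
(β -> β) -> (β <-> γ) = 1 -> 1/2 = 1/2
!γ -> ((β -> β) -> (β <-> γ)) = 1/4 -> 1/2 = 1
α -> γ = 1/2 -> 3/4 = 1
α <-> α = 1/2 <-> 1/2 = 1
(α -> γ) <-> (α <-> α) = 1 <-> 1 = 1
β <-> γ = 1/4 <-> 3/4 = 1/2
α -> (β <-> γ) = 1/2 -> 1/2 = 1
β <-> (α -> (β <-> γ)) = 1/4 <-> 1 = 1/4
((α -> γ) <-> (α <-> α)) -> (β <-> (α -> (β <-> γ))) = 1 -> 1/4 = 1/4
(!γ -> ((β -> β) -> (β <-> γ))) -> (((α -> γ) <-> (α <-> α)) -> (β <-> (α -> (β <-> γ)))) = 1 -> 1/4 = 1/4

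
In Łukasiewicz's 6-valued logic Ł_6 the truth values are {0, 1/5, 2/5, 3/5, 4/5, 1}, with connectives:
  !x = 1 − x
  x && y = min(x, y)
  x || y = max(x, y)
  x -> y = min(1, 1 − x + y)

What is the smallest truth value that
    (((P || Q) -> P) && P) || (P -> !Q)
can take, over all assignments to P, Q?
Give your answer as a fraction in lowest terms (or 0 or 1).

3/5

Take P = 2/5, Q = 1:
P || Q = 2/5 || 1 = 1
(P || Q) -> P = 1 -> 2/5 = 2/5
((P || Q) -> P) && P = 2/5 && 2/5 = 2/5
!Q = !1 = 0
P -> !Q = 2/5 -> 0 = 3/5
(((P || Q) -> P) && P) || (P -> !Q) = 2/5 || 3/5 = 3/5
No assignment yields a value below 3/5, so this is the minimum.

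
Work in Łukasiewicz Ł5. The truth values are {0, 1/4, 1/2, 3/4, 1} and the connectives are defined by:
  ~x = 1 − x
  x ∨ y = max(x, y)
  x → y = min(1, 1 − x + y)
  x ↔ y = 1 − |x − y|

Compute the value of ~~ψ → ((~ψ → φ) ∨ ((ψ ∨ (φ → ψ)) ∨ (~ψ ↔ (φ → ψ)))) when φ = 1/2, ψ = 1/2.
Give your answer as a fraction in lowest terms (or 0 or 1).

1

~ψ = ~1/2 = 1/2
~~ψ = ~1/2 = 1/2
~ψ = ~1/2 = 1/2
~ψ → φ = 1/2 → 1/2 = 1
φ → ψ = 1/2 → 1/2 = 1
ψ ∨ (φ → ψ) = 1/2 ∨ 1 = 1
~ψ = ~1/2 = 1/2
φ → ψ = 1/2 → 1/2 = 1
~ψ ↔ (φ → ψ) = 1/2 ↔ 1 = 1/2
(ψ ∨ (φ → ψ)) ∨ (~ψ ↔ (φ → ψ)) = 1 ∨ 1/2 = 1
(~ψ → φ) ∨ ((ψ ∨ (φ → ψ)) ∨ (~ψ ↔ (φ → ψ))) = 1 ∨ 1 = 1
~~ψ → ((~ψ → φ) ∨ ((ψ ∨ (φ → ψ)) ∨ (~ψ ↔ (φ → ψ)))) = 1/2 → 1 = 1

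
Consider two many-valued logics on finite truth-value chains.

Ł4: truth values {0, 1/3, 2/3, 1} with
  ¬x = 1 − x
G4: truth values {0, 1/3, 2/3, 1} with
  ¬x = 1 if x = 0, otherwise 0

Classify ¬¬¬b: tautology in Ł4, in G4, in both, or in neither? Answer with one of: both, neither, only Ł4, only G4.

In Ł4: at b = 1/3 the value is 2/3 — not a tautology.
In G4: at b = 1/3 the value is 0 — not a tautology.

neither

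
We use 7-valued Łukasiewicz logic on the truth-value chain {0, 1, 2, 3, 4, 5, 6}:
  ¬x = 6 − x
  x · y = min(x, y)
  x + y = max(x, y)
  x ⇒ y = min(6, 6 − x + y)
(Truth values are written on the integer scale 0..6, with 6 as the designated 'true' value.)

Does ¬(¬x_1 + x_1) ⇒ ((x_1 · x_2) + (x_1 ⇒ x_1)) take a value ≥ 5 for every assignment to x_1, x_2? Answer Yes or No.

At x_1 = 4, x_2 = 6, for instance:
¬x_1 = ¬4 = 2
¬x_1 + x_1 = 2 + 4 = 4
¬(¬x_1 + x_1) = ¬4 = 2
x_1 · x_2 = 4 · 6 = 4
x_1 ⇒ x_1 = 4 ⇒ 4 = 6
(x_1 · x_2) + (x_1 ⇒ x_1) = 4 + 6 = 6
¬(¬x_1 + x_1) ⇒ ((x_1 · x_2) + (x_1 ⇒ x_1)) = 2 ⇒ 6 = 6
and checking the remaining 48 assignments likewise gives ≥ 5 in every case.

Yes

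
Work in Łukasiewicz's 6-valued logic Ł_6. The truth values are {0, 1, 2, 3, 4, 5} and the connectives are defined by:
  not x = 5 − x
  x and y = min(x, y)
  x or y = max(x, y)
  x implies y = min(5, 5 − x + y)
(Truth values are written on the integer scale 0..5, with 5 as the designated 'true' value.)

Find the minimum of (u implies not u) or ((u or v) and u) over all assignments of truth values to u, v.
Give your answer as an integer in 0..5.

Take u = 3, v = 0:
not u = not 3 = 2
u implies not u = 3 implies 2 = 4
u or v = 3 or 0 = 3
(u or v) and u = 3 and 3 = 3
(u implies not u) or ((u or v) and u) = 4 or 3 = 4
No assignment yields a value below 4, so this is the minimum.

4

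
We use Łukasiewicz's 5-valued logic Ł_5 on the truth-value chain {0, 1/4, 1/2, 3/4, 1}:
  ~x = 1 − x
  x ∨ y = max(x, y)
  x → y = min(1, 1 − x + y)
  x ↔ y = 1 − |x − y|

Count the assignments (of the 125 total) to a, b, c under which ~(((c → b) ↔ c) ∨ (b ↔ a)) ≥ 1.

value 1: 3 assignments (counts)
value 3/4: 10 assignments
value 1/2: 28 assignments
value 1/4: 47 assignments
value 0: 37 assignments
So 3 of the 125 assignments meet the threshold.

3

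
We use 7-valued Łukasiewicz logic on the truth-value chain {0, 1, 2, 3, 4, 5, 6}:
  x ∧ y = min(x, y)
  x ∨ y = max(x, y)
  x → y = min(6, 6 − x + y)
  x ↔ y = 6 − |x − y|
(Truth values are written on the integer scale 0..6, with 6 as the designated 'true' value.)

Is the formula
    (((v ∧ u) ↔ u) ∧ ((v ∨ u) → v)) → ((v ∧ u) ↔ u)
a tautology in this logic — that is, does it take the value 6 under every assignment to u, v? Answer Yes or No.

Yes

At u = 1, v = 6, for instance:
v ∧ u = 6 ∧ 1 = 1
(v ∧ u) ↔ u = 1 ↔ 1 = 6
v ∨ u = 6 ∨ 1 = 6
(v ∨ u) → v = 6 → 6 = 6
((v ∧ u) ↔ u) ∧ ((v ∨ u) → v) = 6 ∧ 6 = 6
(((v ∧ u) ↔ u) ∧ ((v ∨ u) → v)) → ((v ∧ u) ↔ u) = 6 → 6 = 6
and checking the remaining 48 assignments likewise gives ≥ 6 in every case.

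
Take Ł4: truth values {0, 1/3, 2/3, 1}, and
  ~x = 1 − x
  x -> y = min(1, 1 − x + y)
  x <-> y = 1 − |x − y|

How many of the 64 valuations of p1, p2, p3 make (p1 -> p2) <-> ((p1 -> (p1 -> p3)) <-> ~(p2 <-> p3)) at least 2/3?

32

value 1: 9 assignments (counts)
value 2/3: 23 assignments (counts)
value 1/3: 17 assignments
value 0: 15 assignments
So 32 of the 64 assignments meet the threshold.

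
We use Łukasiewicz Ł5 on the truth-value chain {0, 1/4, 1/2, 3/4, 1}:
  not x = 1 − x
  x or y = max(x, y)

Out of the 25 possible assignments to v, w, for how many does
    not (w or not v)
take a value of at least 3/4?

4

value 1: 1 assignment (counts)
value 3/4: 3 assignments (counts)
value 1/2: 5 assignments
value 1/4: 7 assignments
value 0: 9 assignments
So 4 of the 25 assignments meet the threshold.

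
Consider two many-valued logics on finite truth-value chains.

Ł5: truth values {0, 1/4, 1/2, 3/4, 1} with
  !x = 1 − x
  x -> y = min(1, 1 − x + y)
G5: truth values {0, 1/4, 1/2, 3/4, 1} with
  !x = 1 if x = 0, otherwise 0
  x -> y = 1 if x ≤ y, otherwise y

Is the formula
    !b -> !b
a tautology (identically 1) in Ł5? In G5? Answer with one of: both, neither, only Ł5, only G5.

In Ł5: every assignment gives 1 — tautology.
In G5: every assignment gives 1 — tautology.

both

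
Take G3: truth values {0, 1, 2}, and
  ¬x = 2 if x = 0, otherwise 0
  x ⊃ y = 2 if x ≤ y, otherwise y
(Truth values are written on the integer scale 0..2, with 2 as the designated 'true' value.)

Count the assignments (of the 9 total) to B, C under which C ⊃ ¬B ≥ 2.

B = 0, C = 0 ↦ 2  ≥
B = 0, C = 1 ↦ 2  ≥
B = 0, C = 2 ↦ 2  ≥
B = 1, C = 0 ↦ 2  ≥
B = 1, C = 1 ↦ 0  <
B = 1, C = 2 ↦ 0  <
B = 2, C = 0 ↦ 2  ≥
B = 2, C = 1 ↦ 0  <
B = 2, C = 2 ↦ 0  <
So 5 of the 9 assignments meet the threshold.

5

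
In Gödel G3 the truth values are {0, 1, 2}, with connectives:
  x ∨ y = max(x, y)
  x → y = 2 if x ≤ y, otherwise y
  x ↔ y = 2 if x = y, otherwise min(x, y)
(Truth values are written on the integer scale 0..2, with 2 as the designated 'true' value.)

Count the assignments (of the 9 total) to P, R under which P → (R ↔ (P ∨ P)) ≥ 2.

P = 0, R = 0 ↦ 2  ≥
P = 0, R = 1 ↦ 2  ≥
P = 0, R = 2 ↦ 2  ≥
P = 1, R = 0 ↦ 0  <
P = 1, R = 1 ↦ 2  ≥
P = 1, R = 2 ↦ 2  ≥
P = 2, R = 0 ↦ 0  <
P = 2, R = 1 ↦ 1  <
P = 2, R = 2 ↦ 2  ≥
So 6 of the 9 assignments meet the threshold.

6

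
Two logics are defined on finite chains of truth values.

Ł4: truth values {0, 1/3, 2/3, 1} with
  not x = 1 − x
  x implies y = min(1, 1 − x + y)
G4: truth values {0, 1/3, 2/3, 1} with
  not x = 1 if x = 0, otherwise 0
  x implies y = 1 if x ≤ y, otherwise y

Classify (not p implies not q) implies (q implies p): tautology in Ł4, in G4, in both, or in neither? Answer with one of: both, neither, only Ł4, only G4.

In Ł4: every assignment gives 1 — tautology.
In G4: at p = 1/3, q = 2/3 the value is 1/3 — not a tautology.

only Ł4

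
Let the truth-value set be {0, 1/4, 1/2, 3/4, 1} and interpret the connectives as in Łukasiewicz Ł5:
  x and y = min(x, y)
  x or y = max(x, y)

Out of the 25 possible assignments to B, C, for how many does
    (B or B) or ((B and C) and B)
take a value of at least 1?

value 1: 5 assignments (counts)
value 3/4: 5 assignments
value 1/2: 5 assignments
value 1/4: 5 assignments
value 0: 5 assignments
So 5 of the 25 assignments meet the threshold.

5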